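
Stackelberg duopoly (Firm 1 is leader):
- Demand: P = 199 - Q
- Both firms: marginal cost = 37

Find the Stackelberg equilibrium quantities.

q₁* (leader) = 81.0, q₂* (follower) = 40.5

Work:
Follower's reaction: q₂ = (a - c - q₁)/2
Leader substitutes: π₁ = q₁·(a - q₁ - (a-c-q₁)/2 - c)
FOC: q₁* = (199 - 37)/2 = 81.00
Then: q₂* = (199 - 37 - 81.0)/2 = 40.50
Leader has first-mover advantage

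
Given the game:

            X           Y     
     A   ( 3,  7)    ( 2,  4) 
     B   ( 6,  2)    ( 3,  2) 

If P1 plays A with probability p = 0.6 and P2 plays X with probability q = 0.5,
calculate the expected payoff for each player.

E[P1] = 3.3, E[P2] = 4.1

Work:
E[P1] = p·q·π₁(A,X) + p·(1-q)·π₁(A,Y) + (1-p)·q·π₁(B,X) + (1-p)·(1-q)·π₁(B,Y)
= 0.6·0.5·3 + 0.6·0.5·2 + 0.4·0.5·6 + 0.4·0.5·3
= 3.3

E[P2] = 4.1 (similar calculation)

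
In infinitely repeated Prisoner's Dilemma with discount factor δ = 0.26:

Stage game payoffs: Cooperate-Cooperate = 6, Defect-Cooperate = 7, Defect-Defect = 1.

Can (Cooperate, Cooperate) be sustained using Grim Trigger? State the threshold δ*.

δ* = 0.1667; since δ = 0.26 ≥ 0.1667, cooperation can be sustained

Work:
For Grim Trigger:
Cooperate forever: 6/(1-δ)
Defect then punished: 7 + 1·δ/(1-δ)
Need: 6/(1-δ) ≥ 7 + 1·δ/(1-δ)
Solving: δ ≥ (T-R)/(T-P) = (7-6)/(7-1) = 0.1667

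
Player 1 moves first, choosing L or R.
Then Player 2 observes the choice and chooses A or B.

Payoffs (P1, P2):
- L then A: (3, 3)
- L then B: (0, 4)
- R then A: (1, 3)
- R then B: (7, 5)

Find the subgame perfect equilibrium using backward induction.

P1 plays R, P2 plays B after L and B after R; Payoff (7, 5)

Work:
Backward induction:
After L: P2 chooses B → P1 gets 0
After R: P2 chooses B → P1 gets 7
P1 chooses R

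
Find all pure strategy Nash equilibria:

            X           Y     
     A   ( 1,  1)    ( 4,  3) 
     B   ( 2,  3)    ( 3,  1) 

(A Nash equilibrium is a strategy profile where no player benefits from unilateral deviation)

Nash equilibrium: (A, Y), (B, X)

Work:
Best responses:
  P1 vs X: payoffs [1, 2] → best response B (payoff 2)
  P1 vs Y: payoffs [4, 3] → best response A (payoff 4)
  P2 vs A: payoffs [1, 3] → best response Y (payoff 3)
  P2 vs B: payoffs [3, 1] → best response X (payoff 3)
Mutual best responses: (A,Y), (B,X) → Nash equilibria.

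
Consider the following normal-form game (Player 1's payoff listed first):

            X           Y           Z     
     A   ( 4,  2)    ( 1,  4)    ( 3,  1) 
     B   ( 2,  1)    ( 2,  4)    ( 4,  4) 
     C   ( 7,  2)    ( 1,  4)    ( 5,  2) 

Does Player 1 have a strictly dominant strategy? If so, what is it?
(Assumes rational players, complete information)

No strictly dominant strategy exists for Player 1

Work:
A strategy strictly dominates another if it gives a strictly higher payoff against every opponent action. Compare each pair of P1's strategies column-by-column:
  A vs B: [4 vs 2, 1 vs 2, 3 vs 4] → A does not strictly dominate B (column Y: 1 ≤ 2)
  A vs C: [4 vs 7, 1 vs 1, 3 vs 5] → A does not strictly dominate C (column X: 4 ≤ 7)
  B vs A: [2 vs 4, 2 vs 1, 4 vs 3] → B does not strictly dominate A (column X: 2 ≤ 4)
  B vs C: [2 vs 7, 2 vs 1, 4 vs 5] → B does not strictly dominate C (column X: 2 ≤ 7)
  C vs A: [7 vs 4, 1 vs 1, 5 vs 3] → C does not strictly dominate A (column Y: 1 ≤ 1)
  C vs B: [7 vs 2, 1 vs 2, 5 vs 4] → C does not strictly dominate B (column Y: 1 ≤ 2)
No single strategy strictly dominates all others → no strictly dominant strategy.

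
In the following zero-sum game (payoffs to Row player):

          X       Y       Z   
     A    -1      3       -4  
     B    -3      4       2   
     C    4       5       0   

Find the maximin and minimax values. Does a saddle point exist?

Maximin = 0, Minimax = 2, Saddle: False

Work:
Row minimums: [-4, -3, 0] → maximin = 0
Column maximums: [4, 5, 2] → minimax = 2
No saddle point (maximin ≠ minimax). Mixed strategy needed.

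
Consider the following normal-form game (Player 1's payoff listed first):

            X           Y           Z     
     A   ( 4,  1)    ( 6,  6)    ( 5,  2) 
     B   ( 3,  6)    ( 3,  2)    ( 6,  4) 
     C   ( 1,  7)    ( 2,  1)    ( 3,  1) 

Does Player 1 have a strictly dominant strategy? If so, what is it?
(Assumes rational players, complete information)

No strictly dominant strategy exists for Player 1

Work:
A strategy strictly dominates another if it gives a strictly higher payoff against every opponent action. Compare each pair of P1's strategies column-by-column:
  A vs B: [4 vs 3, 6 vs 3, 5 vs 6] → A does not strictly dominate B (column Z: 5 ≤ 6)
  A vs C: [4 vs 1, 6 vs 2, 5 vs 3] → A strictly dominates C
  B vs A: [3 vs 4, 3 vs 6, 6 vs 5] → B does not strictly dominate A (column X: 3 ≤ 4)
  B vs C: [3 vs 1, 3 vs 2, 6 vs 3] → B strictly dominates C
  C vs A: [1 vs 4, 2 vs 6, 3 vs 5] → C does not strictly dominate A (column X: 1 ≤ 4)
  C vs B: [1 vs 3, 2 vs 3, 3 vs 6] → C does not strictly dominate B (column X: 1 ≤ 3)
No single strategy strictly dominates all others → no strictly dominant strategy.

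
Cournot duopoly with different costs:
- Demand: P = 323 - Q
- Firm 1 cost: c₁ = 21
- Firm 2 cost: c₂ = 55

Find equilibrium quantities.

q₁* = 112.0, q₂* = 78.0

Work:
Reaction: q₁ = (323 - 21 - q₂)/2
Reaction: q₂ = (323 - 55 - q₁)/2
Solve simultaneously:
q₁* = (323 - 2×21 + 55)/3 = 112.0
q₂* = (323 - 2×55 + 21)/3 = 78.0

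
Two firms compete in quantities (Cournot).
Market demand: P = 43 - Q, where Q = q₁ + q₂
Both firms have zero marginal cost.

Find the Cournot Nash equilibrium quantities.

q₁* = q₂* = 14.33; P* = 14.33

Work:
Profit: π_i = P·q_i = (a - q_i - q_j)·q_i
FOC: ∂π_i/∂q_i = a - 2q_i - q_j = 0
Reaction function: q_i = (43 - q_j)/2
Symmetry: q* = 43/3 = 14.33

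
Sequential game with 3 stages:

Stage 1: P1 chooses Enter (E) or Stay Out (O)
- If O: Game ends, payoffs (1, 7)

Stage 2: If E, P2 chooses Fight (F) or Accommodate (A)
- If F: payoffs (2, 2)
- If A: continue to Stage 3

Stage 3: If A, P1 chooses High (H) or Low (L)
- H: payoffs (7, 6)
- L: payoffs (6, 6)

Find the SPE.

SPE: (E, A, H); Outcome (7, 6)

Work:
Stage 3: P1 chooses H (7 vs 6)
Stage 2: P2: F->2, A->6 (anticipating H). Choose A
Stage 1: P1: O->1, E->7 (anticipating A, H). Choose E
SPE path: E -> A -> H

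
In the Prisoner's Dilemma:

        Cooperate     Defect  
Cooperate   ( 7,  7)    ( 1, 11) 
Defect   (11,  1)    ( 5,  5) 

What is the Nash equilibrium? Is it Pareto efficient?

(Defect, Defect) is NE; not Pareto efficient

Work:
Defect dominates Cooperate for both players:
If P2 cooperates: Defect (11) > Cooperate (7)
If P2 defects: Defect (5) > Cooperate (1)
NE: (Defect, Defect) with payoff (5, 5)
But (Cooperate, Cooperate) = (7, 7) Pareto dominates (5, 5)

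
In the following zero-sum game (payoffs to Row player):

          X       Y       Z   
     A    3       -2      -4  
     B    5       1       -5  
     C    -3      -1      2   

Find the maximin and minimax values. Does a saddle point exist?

Maximin = -3, Minimax = 1, Saddle: False

Work:
Row minimums: [-4, -5, -3] → maximin = -3
Column maximums: [5, 1, 2] → minimax = 1
No saddle point (maximin ≠ minimax). Mixed strategy needed.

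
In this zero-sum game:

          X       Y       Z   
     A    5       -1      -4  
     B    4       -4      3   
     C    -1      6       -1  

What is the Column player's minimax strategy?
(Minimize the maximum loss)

Column should play Z, value = 3

Work:
Column player minimizes Row's maximum payoff:
Column X: max payoff to Row = 5
Column Y: max payoff to Row = 6
Column Z: max payoff to Row = 3
Minimum is 3, achieved by column Z.
Minimax strategy: Z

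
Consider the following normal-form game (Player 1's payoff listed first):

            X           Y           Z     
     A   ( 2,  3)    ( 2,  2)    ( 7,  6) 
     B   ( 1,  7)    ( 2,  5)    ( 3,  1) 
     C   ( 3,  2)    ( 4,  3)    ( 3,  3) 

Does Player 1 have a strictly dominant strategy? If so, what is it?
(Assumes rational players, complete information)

No strictly dominant strategy exists for Player 1

Work:
A strategy strictly dominates another if it gives a strictly higher payoff against every opponent action. Compare each pair of P1's strategies column-by-column:
  A vs B: [2 vs 1, 2 vs 2, 7 vs 3] → A does not strictly dominate B (column Y: 2 ≤ 2)
  A vs C: [2 vs 3, 2 vs 4, 7 vs 3] → A does not strictly dominate C (column X: 2 ≤ 3)
  B vs A: [1 vs 2, 2 vs 2, 3 vs 7] → B does not strictly dominate A (column X: 1 ≤ 2)
  B vs C: [1 vs 3, 2 vs 4, 3 vs 3] → B does not strictly dominate C (column X: 1 ≤ 3)
  C vs A: [3 vs 2, 4 vs 2, 3 vs 7] → C does not strictly dominate A (column Z: 3 ≤ 7)
  C vs B: [3 vs 1, 4 vs 2, 3 vs 3] → C does not strictly dominate B (column Z: 3 ≤ 3)
No single strategy strictly dominates all others → no strictly dominant strategy.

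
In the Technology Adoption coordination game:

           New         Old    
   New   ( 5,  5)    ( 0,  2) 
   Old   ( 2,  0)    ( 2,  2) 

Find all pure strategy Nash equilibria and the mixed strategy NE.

Pure NE: (New, New) and (Old, Old); Mixed NE: p = 0.4, q = 0.4

Work:
Check pure NE:
(New, New): (5, 5) - no unilateral deviation beneficial
(Old, Old): (2, 2) - no unilateral deviation beneficial
Mixed NE: P1 plays New with p = 0.4, P2 plays New with q = 0.4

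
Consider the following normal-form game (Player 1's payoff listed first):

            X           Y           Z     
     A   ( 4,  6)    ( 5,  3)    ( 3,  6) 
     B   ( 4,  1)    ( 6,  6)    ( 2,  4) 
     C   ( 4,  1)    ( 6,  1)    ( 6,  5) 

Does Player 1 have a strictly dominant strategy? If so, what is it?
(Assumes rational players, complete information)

No strictly dominant strategy exists for Player 1

Work:
A strategy strictly dominates another if it gives a strictly higher payoff against every opponent action. Compare each pair of P1's strategies column-by-column:
  A vs B: [4 vs 4, 5 vs 6, 3 vs 2] → A does not strictly dominate B (column X: 4 ≤ 4)
  A vs C: [4 vs 4, 5 vs 6, 3 vs 6] → A does not strictly dominate C (column X: 4 ≤ 4)
  B vs A: [4 vs 4, 6 vs 5, 2 vs 3] → B does not strictly dominate A (column X: 4 ≤ 4)
  B vs C: [4 vs 4, 6 vs 6, 2 vs 6] → B does not strictly dominate C (column X: 4 ≤ 4)
  C vs A: [4 vs 4, 6 vs 5, 6 vs 3] → C does not strictly dominate A (column X: 4 ≤ 4)
  C vs B: [4 vs 4, 6 vs 6, 6 vs 2] → C does not strictly dominate B (column X: 4 ≤ 4)
No single strategy strictly dominates all others → no strictly dominant strategy.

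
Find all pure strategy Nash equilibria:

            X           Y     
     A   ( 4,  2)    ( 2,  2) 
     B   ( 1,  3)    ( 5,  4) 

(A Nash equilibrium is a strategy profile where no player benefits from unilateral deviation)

Nash equilibrium: (A, X), (B, Y)

Work:
Best responses:
  P1 vs X: payoffs [4, 1] → best response A (payoff 4)
  P1 vs Y: payoffs [2, 5] → best response B (payoff 5)
  P2 vs A: payoffs [2, 2] → best response X/Y (payoff 2)
  P2 vs B: payoffs [3, 4] → best response Y (payoff 4)
Mutual best responses: (A,X), (B,Y) → Nash equilibria.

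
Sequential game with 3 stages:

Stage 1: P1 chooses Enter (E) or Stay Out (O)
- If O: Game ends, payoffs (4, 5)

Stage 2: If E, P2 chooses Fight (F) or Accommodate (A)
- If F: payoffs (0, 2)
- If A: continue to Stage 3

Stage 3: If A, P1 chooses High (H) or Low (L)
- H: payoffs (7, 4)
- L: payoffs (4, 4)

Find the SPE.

SPE: (E, A, H); Outcome (7, 4)

Work:
Stage 3: P1 chooses H (7 vs 4)
Stage 2: P2: F->2, A->4 (anticipating H). Choose A
Stage 1: P1: O->4, E->7 (anticipating A, H). Choose E
SPE path: E -> A -> H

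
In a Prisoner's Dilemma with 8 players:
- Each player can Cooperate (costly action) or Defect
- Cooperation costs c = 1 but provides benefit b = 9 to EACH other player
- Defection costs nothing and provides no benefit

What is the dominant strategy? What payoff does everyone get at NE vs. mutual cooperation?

Dominant: Defect; NE payoff = 0; Coop payoff = 62

Work:
Defect dominates (saves cost c = 1, benefit to others is external)
NE: All defect → everyone gets 0
If all cooperate: each receives (7)×9 - 1 = 62
Social dilemma: 62 > 0 but NE gives 0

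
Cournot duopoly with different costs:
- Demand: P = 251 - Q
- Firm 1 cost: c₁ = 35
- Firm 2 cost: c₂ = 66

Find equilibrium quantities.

q₁* = 82.33, q₂* = 51.33

Work:
Reaction: q₁ = (251 - 35 - q₂)/2
Reaction: q₂ = (251 - 66 - q₁)/2
Solve simultaneously:
q₁* = (251 - 2×35 + 66)/3 = 82.33
q₂* = (251 - 2×66 + 35)/3 = 51.33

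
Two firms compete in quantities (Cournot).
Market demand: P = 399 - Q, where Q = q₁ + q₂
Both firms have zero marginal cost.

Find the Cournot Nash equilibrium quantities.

q₁* = q₂* = 133.0; P* = 133.0

Work:
Profit: π_i = P·q_i = (a - q_i - q_j)·q_i
FOC: ∂π_i/∂q_i = a - 2q_i - q_j = 0
Reaction function: q_i = (399 - q_j)/2
Symmetry: q* = 399/3 = 133.0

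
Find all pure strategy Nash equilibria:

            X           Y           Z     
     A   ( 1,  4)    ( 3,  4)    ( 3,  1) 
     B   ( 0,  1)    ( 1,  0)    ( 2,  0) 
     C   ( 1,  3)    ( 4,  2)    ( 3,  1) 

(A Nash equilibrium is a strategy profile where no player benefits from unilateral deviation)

Nash equilibrium: (A, X), (C, X)

Work:
Best responses:
  P1 vs X: payoffs [1, 0, 1] → best response A/C (payoff 1)
  P1 vs Y: payoffs [3, 1, 4] → best response C (payoff 4)
  P1 vs Z: payoffs [3, 2, 3] → best response A/C (payoff 3)
  P2 vs A: payoffs [4, 4, 1] → best response X/Y (payoff 4)
  P2 vs B: payoffs [1, 0, 0] → best response X (payoff 1)
  P2 vs C: payoffs [3, 2, 1] → best response X (payoff 3)
Mutual best responses: (A,X), (C,X) → Nash equilibria.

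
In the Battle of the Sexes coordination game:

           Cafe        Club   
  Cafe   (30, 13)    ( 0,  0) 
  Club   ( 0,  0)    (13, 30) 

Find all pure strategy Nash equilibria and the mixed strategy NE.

Pure NE: (Cafe, Cafe) and (Club, Club); Mixed NE: p = 0.6977, q = 0.3023

Work:
Check pure NE:
(Cafe, Cafe): (30, 13) - no unilateral deviation beneficial
(Club, Club): (13, 30) - no unilateral deviation beneficial
Mixed NE: P1 plays Cafe with p = 0.6977, P2 plays Cafe with q = 0.3023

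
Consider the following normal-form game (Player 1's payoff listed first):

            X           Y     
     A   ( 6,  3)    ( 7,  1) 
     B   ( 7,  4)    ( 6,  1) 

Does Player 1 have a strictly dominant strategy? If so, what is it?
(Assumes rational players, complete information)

No strictly dominant strategy exists for Player 1

Work:
A strategy strictly dominates another if it gives a strictly higher payoff against every opponent action. Compare each pair of P1's strategies column-by-column:
  A vs B: [6 vs 7, 7 vs 6] → A does not strictly dominate B (column X: 6 ≤ 7)
  B vs A: [7 vs 6, 6 vs 7] → B does not strictly dominate A (column Y: 6 ≤ 7)
No single strategy strictly dominates all others → no strictly dominant strategy.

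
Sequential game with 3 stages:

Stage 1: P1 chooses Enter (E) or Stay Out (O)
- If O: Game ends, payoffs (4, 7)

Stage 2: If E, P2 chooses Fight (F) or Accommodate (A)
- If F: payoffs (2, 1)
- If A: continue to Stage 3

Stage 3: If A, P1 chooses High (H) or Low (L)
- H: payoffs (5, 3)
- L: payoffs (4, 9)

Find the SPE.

SPE: (E, A, H); Outcome (5, 3)

Work:
Stage 3: P1 chooses H (5 vs 4)
Stage 2: P2: F->1, A->3 (anticipating H). Choose A
Stage 1: P1: O->4, E->5 (anticipating A, H). Choose E
SPE path: E -> A -> H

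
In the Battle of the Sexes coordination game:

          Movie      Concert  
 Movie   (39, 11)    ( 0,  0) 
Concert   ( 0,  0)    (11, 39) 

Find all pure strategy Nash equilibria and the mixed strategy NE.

Pure NE: (Movie, Movie) and (Concert, Concert); Mixed NE: p = 0.78, q = 0.22

Work:
Check pure NE:
(Movie, Movie): (39, 11) - no unilateral deviation beneficial
(Concert, Concert): (11, 39) - no unilateral deviation beneficial
Mixed NE: P1 plays Movie with p = 0.78, P2 plays Movie with q = 0.22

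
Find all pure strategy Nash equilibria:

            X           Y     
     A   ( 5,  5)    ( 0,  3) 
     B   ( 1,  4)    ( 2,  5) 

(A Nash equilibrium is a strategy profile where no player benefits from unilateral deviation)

Nash equilibrium: (A, X), (B, Y)

Work:
Best responses:
  P1 vs X: payoffs [5, 1] → best response A (payoff 5)
  P1 vs Y: payoffs [0, 2] → best response B (payoff 2)
  P2 vs A: payoffs [5, 3] → best response X (payoff 5)
  P2 vs B: payoffs [4, 5] → best response Y (payoff 5)
Mutual best responses: (A,X), (B,Y) → Nash equilibria.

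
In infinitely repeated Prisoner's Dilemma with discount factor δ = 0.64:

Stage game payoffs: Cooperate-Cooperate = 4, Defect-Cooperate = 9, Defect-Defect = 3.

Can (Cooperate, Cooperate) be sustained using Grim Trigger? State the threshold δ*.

δ* = 0.8333; since δ = 0.64 < 0.8333, cooperation cannot be sustained

Work:
For Grim Trigger:
Cooperate forever: 4/(1-δ)
Defect then punished: 9 + 3·δ/(1-δ)
Need: 4/(1-δ) ≥ 9 + 3·δ/(1-δ)
Solving: δ ≥ (T-R)/(T-P) = (9-4)/(9-3) = 0.8333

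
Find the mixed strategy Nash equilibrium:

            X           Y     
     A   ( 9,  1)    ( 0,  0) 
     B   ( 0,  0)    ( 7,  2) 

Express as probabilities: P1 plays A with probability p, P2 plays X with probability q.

p = 0.6667, q = 0.4375

Work:
Find probabilities that make opponent indifferent:
P2 chooses q to make P1 indifferent between A and B
P1 chooses p to make P2 indifferent between X and Y
Mixed NE: P1 plays (A: 0.6667, B: 0.3333), P2 plays (X: 0.4375, Y: 0.5625)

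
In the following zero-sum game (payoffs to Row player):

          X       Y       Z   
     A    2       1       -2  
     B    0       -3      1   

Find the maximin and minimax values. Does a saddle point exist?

Maximin = -2, Minimax = 1, Saddle: False

Work:
Row minimums: [-2, -3] → maximin = -2
Column maximums: [2, 1, 1] → minimax = 1
No saddle point (maximin ≠ minimax). Mixed strategy needed.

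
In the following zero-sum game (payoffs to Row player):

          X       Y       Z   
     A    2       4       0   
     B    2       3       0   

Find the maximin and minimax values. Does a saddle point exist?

Maximin = 0, Minimax = 0, Saddle: True

Work:
Row minimums: [0, 0] → maximin = 0
Column maximums: [2, 4, 0] → minimax = 0
Saddle point exists! Game value = 0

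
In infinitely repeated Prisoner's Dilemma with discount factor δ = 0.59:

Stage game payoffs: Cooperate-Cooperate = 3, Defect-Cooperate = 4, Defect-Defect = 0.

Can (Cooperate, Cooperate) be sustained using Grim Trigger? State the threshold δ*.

δ* = 0.25; since δ = 0.59 ≥ 0.25, cooperation can be sustained

Work:
For Grim Trigger:
Cooperate forever: 3/(1-δ)
Defect then punished: 4 + 0·δ/(1-δ)
Need: 3/(1-δ) ≥ 4 + 0·δ/(1-δ)
Solving: δ ≥ (T-R)/(T-P) = (4-3)/(4-0) = 0.25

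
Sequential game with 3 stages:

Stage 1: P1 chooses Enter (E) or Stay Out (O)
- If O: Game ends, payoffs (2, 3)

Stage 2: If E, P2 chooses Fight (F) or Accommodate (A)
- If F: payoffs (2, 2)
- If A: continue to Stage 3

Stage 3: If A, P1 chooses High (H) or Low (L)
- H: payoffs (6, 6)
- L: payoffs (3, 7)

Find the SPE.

SPE: (E, A, H); Outcome (6, 6)

Work:
Stage 3: P1 chooses H (6 vs 3)
Stage 2: P2: F->2, A->6 (anticipating H). Choose A
Stage 1: P1: O->2, E->6 (anticipating A, H). Choose E
SPE path: E -> A -> H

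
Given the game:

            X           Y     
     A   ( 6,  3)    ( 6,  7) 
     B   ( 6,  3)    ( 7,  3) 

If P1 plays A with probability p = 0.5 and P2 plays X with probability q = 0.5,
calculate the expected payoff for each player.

E[P1] = 6.25, E[P2] = 4.0

Work:
E[P1] = p·q·π₁(A,X) + p·(1-q)·π₁(A,Y) + (1-p)·q·π₁(B,X) + (1-p)·(1-q)·π₁(B,Y)
= 0.5·0.5·6 + 0.5·0.5·6 + 0.5·0.5·6 + 0.5·0.5·7
= 6.25

E[P2] = 4.0 (similar calculation)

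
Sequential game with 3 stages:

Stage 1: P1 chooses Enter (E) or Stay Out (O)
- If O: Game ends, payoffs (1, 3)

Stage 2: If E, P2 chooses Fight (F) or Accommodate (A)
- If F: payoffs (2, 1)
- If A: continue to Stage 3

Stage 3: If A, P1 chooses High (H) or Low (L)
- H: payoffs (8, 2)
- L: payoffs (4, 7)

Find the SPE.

SPE: (E, A, H); Outcome (8, 2)

Work:
Stage 3: P1 chooses H (8 vs 4)
Stage 2: P2: F->1, A->2 (anticipating H). Choose A
Stage 1: P1: O->1, E->8 (anticipating A, H). Choose E
SPE path: E -> A -> H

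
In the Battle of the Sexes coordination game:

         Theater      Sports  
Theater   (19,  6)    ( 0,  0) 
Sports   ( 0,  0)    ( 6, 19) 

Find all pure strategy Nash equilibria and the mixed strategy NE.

Pure NE: (Theater, Theater) and (Sports, Sports); Mixed NE: p = 0.76, q = 0.24

Work:
Check pure NE:
(Theater, Theater): (19, 6) - no unilateral deviation beneficial
(Sports, Sports): (6, 19) - no unilateral deviation beneficial
Mixed NE: P1 plays Theater with p = 0.76, P2 plays Theater with q = 0.24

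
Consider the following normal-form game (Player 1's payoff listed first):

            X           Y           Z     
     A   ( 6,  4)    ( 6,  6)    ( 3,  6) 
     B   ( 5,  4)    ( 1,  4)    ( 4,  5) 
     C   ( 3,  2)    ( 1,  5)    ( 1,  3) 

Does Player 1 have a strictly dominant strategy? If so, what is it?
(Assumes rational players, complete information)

No strictly dominant strategy exists for Player 1

Work:
A strategy strictly dominates another if it gives a strictly higher payoff against every opponent action. Compare each pair of P1's strategies column-by-column:
  A vs B: [6 vs 5, 6 vs 1, 3 vs 4] → A does not strictly dominate B (column Z: 3 ≤ 4)
  A vs C: [6 vs 3, 6 vs 1, 3 vs 1] → A strictly dominates C
  B vs A: [5 vs 6, 1 vs 6, 4 vs 3] → B does not strictly dominate A (column X: 5 ≤ 6)
  B vs C: [5 vs 3, 1 vs 1, 4 vs 1] → B does not strictly dominate C (column Y: 1 ≤ 1)
  C vs A: [3 vs 6, 1 vs 6, 1 vs 3] → C does not strictly dominate A (column X: 3 ≤ 6)
  C vs B: [3 vs 5, 1 vs 1, 1 vs 4] → C does not strictly dominate B (column X: 3 ≤ 5)
No single strategy strictly dominates all others → no strictly dominant strategy.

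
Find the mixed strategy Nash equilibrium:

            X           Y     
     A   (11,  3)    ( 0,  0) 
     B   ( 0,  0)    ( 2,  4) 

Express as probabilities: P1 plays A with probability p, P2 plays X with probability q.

p = 0.5714, q = 0.1538

Work:
Find probabilities that make opponent indifferent:
P2 chooses q to make P1 indifferent between A and B
P1 chooses p to make P2 indifferent between X and Y
Mixed NE: P1 plays (A: 0.5714, B: 0.4286), P2 plays (X: 0.1538, Y: 0.8462)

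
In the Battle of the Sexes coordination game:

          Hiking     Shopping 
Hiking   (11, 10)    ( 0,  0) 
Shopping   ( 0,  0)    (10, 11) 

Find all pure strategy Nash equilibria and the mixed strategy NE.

Pure NE: (Hiking, Hiking) and (Shopping, Shopping); Mixed NE: p = 0.5238, q = 0.4762

Work:
Check pure NE:
(Hiking, Hiking): (11, 10) - no unilateral deviation beneficial
(Shopping, Shopping): (10, 11) - no unilateral deviation beneficial
Mixed NE: P1 plays Hiking with p = 0.5238, P2 plays Hiking with q = 0.4762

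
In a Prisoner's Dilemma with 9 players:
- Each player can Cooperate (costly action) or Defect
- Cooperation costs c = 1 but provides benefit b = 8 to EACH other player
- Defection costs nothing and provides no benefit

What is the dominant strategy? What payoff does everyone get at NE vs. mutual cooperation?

Dominant: Defect; NE payoff = 0; Coop payoff = 63

Work:
Defect dominates (saves cost c = 1, benefit to others is external)
NE: All defect → everyone gets 0
If all cooperate: each receives (8)×8 - 1 = 63
Social dilemma: 63 > 0 but NE gives 0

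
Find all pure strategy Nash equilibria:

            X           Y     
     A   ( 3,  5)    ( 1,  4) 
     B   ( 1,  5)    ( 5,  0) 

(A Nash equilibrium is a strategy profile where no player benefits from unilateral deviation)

Nash equilibrium: (A, X)

Work:
Best responses:
  P1 vs X: payoffs [3, 1] → best response A (payoff 3)
  P1 vs Y: payoffs [1, 5] → best response B (payoff 5)
  P2 vs A: payoffs [5, 4] → best response X (payoff 5)
  P2 vs B: payoffs [5, 0] → best response X (payoff 5)
Mutual best responses: (A,X) → Nash equilibria.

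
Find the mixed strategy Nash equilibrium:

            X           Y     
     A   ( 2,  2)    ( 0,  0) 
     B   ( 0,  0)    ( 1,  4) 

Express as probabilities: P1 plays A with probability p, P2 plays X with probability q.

p = 0.6667, q = 0.3333

Work:
Find probabilities that make opponent indifferent:
P2 chooses q to make P1 indifferent between A and B
P1 chooses p to make P2 indifferent between X and Y
Mixed NE: P1 plays (A: 0.6667, B: 0.3333), P2 plays (X: 0.3333, Y: 0.6667)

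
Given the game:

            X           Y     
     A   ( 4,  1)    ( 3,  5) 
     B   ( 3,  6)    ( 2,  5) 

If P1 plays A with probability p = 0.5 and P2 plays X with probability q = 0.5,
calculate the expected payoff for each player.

E[P1] = 3.0, E[P2] = 4.25

Work:
E[P1] = p·q·π₁(A,X) + p·(1-q)·π₁(A,Y) + (1-p)·q·π₁(B,X) + (1-p)·(1-q)·π₁(B,Y)
= 0.5·0.5·4 + 0.5·0.5·3 + 0.5·0.5·3 + 0.5·0.5·2
= 3.0

E[P2] = 4.25 (similar calculation)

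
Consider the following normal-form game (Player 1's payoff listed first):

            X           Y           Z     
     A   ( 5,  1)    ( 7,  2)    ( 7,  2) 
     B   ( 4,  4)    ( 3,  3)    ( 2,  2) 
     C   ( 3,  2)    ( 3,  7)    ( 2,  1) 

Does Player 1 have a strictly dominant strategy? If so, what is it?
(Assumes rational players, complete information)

Yes, Player 1's strictly dominant strategy is A

Work:
A strategy strictly dominates another if it gives a strictly higher payoff against every opponent action. Compare each pair of P1's strategies column-by-column:
  A vs B: [5 vs 4, 7 vs 3, 7 vs 2] → A strictly dominates B
  A vs C: [5 vs 3, 7 vs 3, 7 vs 2] → A strictly dominates C
  B vs A: [4 vs 5, 3 vs 7, 2 vs 7] → B does not strictly dominate A (column X: 4 ≤ 5)
  B vs C: [4 vs 3, 3 vs 3, 2 vs 2] → B does not strictly dominate C (column Y: 3 ≤ 3)
  C vs A: [3 vs 5, 3 vs 7, 2 vs 7] → C does not strictly dominate A (column X: 3 ≤ 5)
  C vs B: [3 vs 4, 3 vs 3, 2 vs 2] → C does not strictly dominate B (column X: 3 ≤ 4)
A strictly dominates every other strategy → strictly dominant.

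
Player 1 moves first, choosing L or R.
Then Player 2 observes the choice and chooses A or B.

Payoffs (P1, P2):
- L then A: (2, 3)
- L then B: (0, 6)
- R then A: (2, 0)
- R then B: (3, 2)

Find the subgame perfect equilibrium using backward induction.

P1 plays R, P2 plays B after L and B after R; Payoff (3, 2)

Work:
Backward induction:
After L: P2 chooses B → P1 gets 0
After R: P2 chooses B → P1 gets 3
P1 chooses R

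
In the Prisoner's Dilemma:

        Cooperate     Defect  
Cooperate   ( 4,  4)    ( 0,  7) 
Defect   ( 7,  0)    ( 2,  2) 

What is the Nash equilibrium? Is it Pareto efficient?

(Defect, Defect) is NE; not Pareto efficient

Work:
Defect dominates Cooperate for both players:
If P2 cooperates: Defect (7) > Cooperate (4)
If P2 defects: Defect (2) > Cooperate (0)
NE: (Defect, Defect) with payoff (2, 2)
But (Cooperate, Cooperate) = (4, 4) Pareto dominates (2, 2)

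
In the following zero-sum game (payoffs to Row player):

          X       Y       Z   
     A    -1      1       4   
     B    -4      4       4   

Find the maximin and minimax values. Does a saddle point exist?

Maximin = -1, Minimax = -1, Saddle: True

Work:
Row minimums: [-1, -4] → maximin = -1
Column maximums: [-1, 4, 4] → minimax = -1
Saddle point exists! Game value = -1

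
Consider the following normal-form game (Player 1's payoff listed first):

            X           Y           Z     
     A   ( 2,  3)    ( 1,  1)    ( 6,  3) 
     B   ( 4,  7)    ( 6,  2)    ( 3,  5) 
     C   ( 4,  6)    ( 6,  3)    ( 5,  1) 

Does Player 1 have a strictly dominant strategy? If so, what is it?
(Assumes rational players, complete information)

No strictly dominant strategy exists for Player 1

Work:
A strategy strictly dominates another if it gives a strictly higher payoff against every opponent action. Compare each pair of P1's strategies column-by-column:
  A vs B: [2 vs 4, 1 vs 6, 6 vs 3] → A does not strictly dominate B (column X: 2 ≤ 4)
  A vs C: [2 vs 4, 1 vs 6, 6 vs 5] → A does not strictly dominate C (column X: 2 ≤ 4)
  B vs A: [4 vs 2, 6 vs 1, 3 vs 6] → B does not strictly dominate A (column Z: 3 ≤ 6)
  B vs C: [4 vs 4, 6 vs 6, 3 vs 5] → B does not strictly dominate C (column X: 4 ≤ 4)
  C vs A: [4 vs 2, 6 vs 1, 5 vs 6] → C does not strictly dominate A (column Z: 5 ≤ 6)
  C vs B: [4 vs 4, 6 vs 6, 5 vs 3] → C does not strictly dominate B (column X: 4 ≤ 4)
No single strategy strictly dominates all others → no strictly dominant strategy.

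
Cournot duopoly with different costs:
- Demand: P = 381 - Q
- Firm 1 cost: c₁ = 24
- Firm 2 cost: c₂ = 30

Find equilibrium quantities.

q₁* = 121.0, q₂* = 115.0

Work:
Reaction: q₁ = (381 - 24 - q₂)/2
Reaction: q₂ = (381 - 30 - q₁)/2
Solve simultaneously:
q₁* = (381 - 2×24 + 30)/3 = 121.0
q₂* = (381 - 2×30 + 24)/3 = 115.0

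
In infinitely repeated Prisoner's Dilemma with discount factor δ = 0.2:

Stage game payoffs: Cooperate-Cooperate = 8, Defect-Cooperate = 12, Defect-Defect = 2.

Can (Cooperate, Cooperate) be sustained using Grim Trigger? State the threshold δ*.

δ* = 0.4; since δ = 0.2 < 0.4, cooperation cannot be sustained

Work:
For Grim Trigger:
Cooperate forever: 8/(1-δ)
Defect then punished: 12 + 2·δ/(1-δ)
Need: 8/(1-δ) ≥ 12 + 2·δ/(1-δ)
Solving: δ ≥ (T-R)/(T-P) = (12-8)/(12-2) = 0.4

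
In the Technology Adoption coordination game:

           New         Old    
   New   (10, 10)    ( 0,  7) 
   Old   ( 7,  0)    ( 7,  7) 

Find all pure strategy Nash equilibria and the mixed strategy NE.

Pure NE: (New, New) and (Old, Old); Mixed NE: p = 0.7, q = 0.7

Work:
Check pure NE:
(New, New): (10, 10) - no unilateral deviation beneficial
(Old, Old): (7, 7) - no unilateral deviation beneficial
Mixed NE: P1 plays New with p = 0.7, P2 plays New with q = 0.7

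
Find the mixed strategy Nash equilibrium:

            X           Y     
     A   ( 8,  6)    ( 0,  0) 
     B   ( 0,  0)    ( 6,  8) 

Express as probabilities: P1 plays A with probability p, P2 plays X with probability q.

p = 0.5714, q = 0.4286

Work:
Find probabilities that make opponent indifferent:
P2 chooses q to make P1 indifferent between A and B
P1 chooses p to make P2 indifferent between X and Y
Mixed NE: P1 plays (A: 0.5714, B: 0.4286), P2 plays (X: 0.4286, Y: 0.5714)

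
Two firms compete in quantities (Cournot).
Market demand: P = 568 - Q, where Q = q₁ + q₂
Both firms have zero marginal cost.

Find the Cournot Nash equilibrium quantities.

q₁* = q₂* = 189.33; P* = 189.33

Work:
Profit: π_i = P·q_i = (a - q_i - q_j)·q_i
FOC: ∂π_i/∂q_i = a - 2q_i - q_j = 0
Reaction function: q_i = (568 - q_j)/2
Symmetry: q* = 568/3 = 189.33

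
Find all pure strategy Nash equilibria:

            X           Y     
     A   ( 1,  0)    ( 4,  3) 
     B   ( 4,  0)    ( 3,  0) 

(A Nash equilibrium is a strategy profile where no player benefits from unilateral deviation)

Nash equilibrium: (A, Y), (B, X)

Work:
Best responses:
  P1 vs X: payoffs [1, 4] → best response B (payoff 4)
  P1 vs Y: payoffs [4, 3] → best response A (payoff 4)
  P2 vs A: payoffs [0, 3] → best response Y (payoff 3)
  P2 vs B: payoffs [0, 0] → best response X/Y (payoff 0)
Mutual best responses: (A,Y), (B,X) → Nash equilibria.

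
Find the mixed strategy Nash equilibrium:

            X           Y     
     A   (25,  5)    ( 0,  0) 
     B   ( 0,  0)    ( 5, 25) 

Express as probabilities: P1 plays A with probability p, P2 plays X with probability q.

p = 0.8333, q = 0.1667

Work:
Find probabilities that make opponent indifferent:
P2 chooses q to make P1 indifferent between A and B
P1 chooses p to make P2 indifferent between X and Y
Mixed NE: P1 plays (A: 0.8333, B: 0.1667), P2 plays (X: 0.1667, Y: 0.8333)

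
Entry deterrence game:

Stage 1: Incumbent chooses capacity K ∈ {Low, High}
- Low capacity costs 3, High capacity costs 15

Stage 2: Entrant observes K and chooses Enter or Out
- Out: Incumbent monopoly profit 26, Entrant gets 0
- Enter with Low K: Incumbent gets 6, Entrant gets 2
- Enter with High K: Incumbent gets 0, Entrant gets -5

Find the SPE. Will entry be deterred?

SPE: (High, Enter|Low, Out|High); Entry deterred. Incumbent net profit = 11

Work:
After Low K: Entrant enters (2 > 0)
After High K: Entrant stays out (-5 < 0)
Incumbent: Low → 6−3=3, High → 26−15=11
Incumbent chooses High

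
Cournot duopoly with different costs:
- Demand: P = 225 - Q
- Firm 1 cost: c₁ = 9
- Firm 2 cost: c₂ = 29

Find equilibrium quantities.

q₁* = 78.67, q₂* = 58.67

Work:
Reaction: q₁ = (225 - 9 - q₂)/2
Reaction: q₂ = (225 - 29 - q₁)/2
Solve simultaneously:
q₁* = (225 - 2×9 + 29)/3 = 78.67
q₂* = (225 - 2×29 + 9)/3 = 58.67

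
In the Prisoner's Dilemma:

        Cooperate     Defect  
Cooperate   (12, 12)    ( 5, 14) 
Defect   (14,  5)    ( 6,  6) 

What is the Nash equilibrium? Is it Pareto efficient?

(Defect, Defect) is NE; not Pareto efficient

Work:
Defect dominates Cooperate for both players:
If P2 cooperates: Defect (14) > Cooperate (12)
If P2 defects: Defect (6) > Cooperate (5)
NE: (Defect, Defect) with payoff (6, 6)
But (Cooperate, Cooperate) = (12, 12) Pareto dominates (6, 6)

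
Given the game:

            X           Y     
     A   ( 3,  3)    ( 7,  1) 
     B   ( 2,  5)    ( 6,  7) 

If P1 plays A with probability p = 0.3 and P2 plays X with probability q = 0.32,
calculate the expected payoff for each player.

E[P1] = 5.02, E[P2] = 4.944

Work:
E[P1] = p·q·π₁(A,X) + p·(1-q)·π₁(A,Y) + (1-p)·q·π₁(B,X) + (1-p)·(1-q)·π₁(B,Y)
= 0.3·0.32·3 + 0.3·0.68·7 + 0.7·0.32·2 + 0.7·0.68·6
= 5.02

E[P2] = 4.944 (similar calculation)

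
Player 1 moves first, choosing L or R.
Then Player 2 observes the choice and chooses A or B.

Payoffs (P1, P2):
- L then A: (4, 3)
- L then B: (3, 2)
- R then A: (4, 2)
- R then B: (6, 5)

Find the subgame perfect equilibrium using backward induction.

P1 plays R, P2 plays A after L and B after R; Payoff (6, 5)

Work:
Backward induction:
After L: P2 chooses A → P1 gets 4
After R: P2 chooses B → P1 gets 6
P1 chooses R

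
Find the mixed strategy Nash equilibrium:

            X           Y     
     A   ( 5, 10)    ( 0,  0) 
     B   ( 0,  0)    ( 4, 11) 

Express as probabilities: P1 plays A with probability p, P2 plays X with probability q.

p = 0.5238, q = 0.4444

Work:
Find probabilities that make opponent indifferent:
P2 chooses q to make P1 indifferent between A and B
P1 chooses p to make P2 indifferent between X and Y
Mixed NE: P1 plays (A: 0.5238, B: 0.4762), P2 plays (X: 0.4444, Y: 0.5556)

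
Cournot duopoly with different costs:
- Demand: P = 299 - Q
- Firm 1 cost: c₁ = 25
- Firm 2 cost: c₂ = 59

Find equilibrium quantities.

q₁* = 102.67, q₂* = 68.67

Work:
Reaction: q₁ = (299 - 25 - q₂)/2
Reaction: q₂ = (299 - 59 - q₁)/2
Solve simultaneously:
q₁* = (299 - 2×25 + 59)/3 = 102.67
q₂* = (299 - 2×59 + 25)/3 = 68.67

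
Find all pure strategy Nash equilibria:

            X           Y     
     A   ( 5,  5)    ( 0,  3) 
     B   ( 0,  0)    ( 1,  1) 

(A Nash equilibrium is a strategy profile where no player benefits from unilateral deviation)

Nash equilibrium: (A, X), (B, Y)

Work:
Best responses:
  P1 vs X: payoffs [5, 0] → best response A (payoff 5)
  P1 vs Y: payoffs [0, 1] → best response B (payoff 1)
  P2 vs A: payoffs [5, 3] → best response X (payoff 5)
  P2 vs B: payoffs [0, 1] → best response Y (payoff 1)
Mutual best responses: (A,X), (B,Y) → Nash equilibria.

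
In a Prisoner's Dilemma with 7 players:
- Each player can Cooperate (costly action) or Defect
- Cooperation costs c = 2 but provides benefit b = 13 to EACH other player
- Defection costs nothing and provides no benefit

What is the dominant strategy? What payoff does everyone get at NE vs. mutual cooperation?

Dominant: Defect; NE payoff = 0; Coop payoff = 76

Work:
Defect dominates (saves cost c = 2, benefit to others is external)
NE: All defect → everyone gets 0
If all cooperate: each receives (6)×13 - 2 = 76
Social dilemma: 76 > 0 but NE gives 0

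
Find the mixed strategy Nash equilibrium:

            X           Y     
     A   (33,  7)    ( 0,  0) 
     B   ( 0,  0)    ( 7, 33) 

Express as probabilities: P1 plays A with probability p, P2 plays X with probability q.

p = 0.825, q = 0.175

Work:
Find probabilities that make opponent indifferent:
P2 chooses q to make P1 indifferent between A and B
P1 chooses p to make P2 indifferent between X and Y
Mixed NE: P1 plays (A: 0.825, B: 0.175), P2 plays (X: 0.175, Y: 0.825)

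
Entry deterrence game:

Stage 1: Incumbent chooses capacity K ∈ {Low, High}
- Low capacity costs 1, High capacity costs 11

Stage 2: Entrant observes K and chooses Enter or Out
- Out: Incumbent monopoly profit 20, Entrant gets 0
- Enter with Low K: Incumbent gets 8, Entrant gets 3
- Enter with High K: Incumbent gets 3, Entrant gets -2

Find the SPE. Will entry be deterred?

SPE: (High, Enter|Low, Out|High); Entry deterred. Incumbent net profit = 9

Work:
After Low K: Entrant enters (3 > 0)
After High K: Entrant stays out (-2 < 0)
Incumbent: Low → 8−1=7, High → 20−11=9
Incumbent chooses High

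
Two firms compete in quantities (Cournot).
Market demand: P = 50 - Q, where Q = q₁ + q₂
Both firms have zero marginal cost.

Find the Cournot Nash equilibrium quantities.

q₁* = q₂* = 16.67; P* = 16.67

Work:
Profit: π_i = P·q_i = (a - q_i - q_j)·q_i
FOC: ∂π_i/∂q_i = a - 2q_i - q_j = 0
Reaction function: q_i = (50 - q_j)/2
Symmetry: q* = 50/3 = 16.67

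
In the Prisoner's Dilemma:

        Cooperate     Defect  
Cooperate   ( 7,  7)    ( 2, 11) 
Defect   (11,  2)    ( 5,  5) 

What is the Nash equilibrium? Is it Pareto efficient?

(Defect, Defect) is NE; not Pareto efficient

Work:
Defect dominates Cooperate for both players:
If P2 cooperates: Defect (11) > Cooperate (7)
If P2 defects: Defect (5) > Cooperate (2)
NE: (Defect, Defect) with payoff (5, 5)
But (Cooperate, Cooperate) = (7, 7) Pareto dominates (5, 5)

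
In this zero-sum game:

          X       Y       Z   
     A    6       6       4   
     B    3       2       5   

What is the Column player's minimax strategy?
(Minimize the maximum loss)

Column should play Z, value = 5

Work:
Column player minimizes Row's maximum payoff:
Column X: max payoff to Row = 6
Column Y: max payoff to Row = 6
Column Z: max payoff to Row = 5
Minimum is 5, achieved by column Z.
Minimax strategy: Z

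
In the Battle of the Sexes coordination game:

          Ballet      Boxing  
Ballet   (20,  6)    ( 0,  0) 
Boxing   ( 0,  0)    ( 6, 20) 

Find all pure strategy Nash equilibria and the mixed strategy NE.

Pure NE: (Ballet, Ballet) and (Boxing, Boxing); Mixed NE: p = 0.7692, q = 0.2308

Work:
Check pure NE:
(Ballet, Ballet): (20, 6) - no unilateral deviation beneficial
(Boxing, Boxing): (6, 20) - no unilateral deviation beneficial
Mixed NE: P1 plays Ballet with p = 0.7692, P2 plays Ballet with q = 0.2308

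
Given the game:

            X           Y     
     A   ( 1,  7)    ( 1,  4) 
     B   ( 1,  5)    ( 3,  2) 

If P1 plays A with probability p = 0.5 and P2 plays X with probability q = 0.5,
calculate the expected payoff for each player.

E[P1] = 1.5, E[P2] = 4.5

Work:
E[P1] = p·q·π₁(A,X) + p·(1-q)·π₁(A,Y) + (1-p)·q·π₁(B,X) + (1-p)·(1-q)·π₁(B,Y)
= 0.5·0.5·1 + 0.5·0.5·1 + 0.5·0.5·1 + 0.5·0.5·3
= 1.5

E[P2] = 4.5 (similar calculation)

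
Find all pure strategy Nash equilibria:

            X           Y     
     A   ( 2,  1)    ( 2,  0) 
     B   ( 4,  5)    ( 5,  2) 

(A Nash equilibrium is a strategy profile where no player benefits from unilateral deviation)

Nash equilibrium: (B, X)

Work:
Best responses:
  P1 vs X: payoffs [2, 4] → best response B (payoff 4)
  P1 vs Y: payoffs [2, 5] → best response B (payoff 5)
  P2 vs A: payoffs [1, 0] → best response X (payoff 1)
  P2 vs B: payoffs [5, 2] → best response X (payoff 5)
Mutual best responses: (B,X) → Nash equilibria.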